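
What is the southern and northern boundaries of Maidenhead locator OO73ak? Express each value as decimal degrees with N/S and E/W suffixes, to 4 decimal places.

53.4167° N, 53.4583° N

Field O=14, O=14: +14·20° lon, +14·10° lat → SW at lon 100°, lat 50°.
Square 7, 3: +7·2° lon, +3·1° lat → SW at lon 114°, lat 53°.
Subsquare a=0, k=10: +0·0.0833333° lon, +10·0.0416667° lat → SW at lon 114°, lat 53.4167°.
Cell spans 0.0833333° lon × 0.0416667° lat.
south 53.4167° N, north 53.4583° N.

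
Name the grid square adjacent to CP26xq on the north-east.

Longitude subsquare x = 23; +1 → 24, wraps to 0 = a, carry into square.
Longitude square 2; +1 → 3.
Latitude subsquare q = 16; +1 → 17 = r.

CP36ar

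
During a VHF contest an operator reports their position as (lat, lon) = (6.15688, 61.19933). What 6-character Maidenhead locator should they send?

Shift to the Maidenhead origin (180°W, 90°S): lon 241.1993, lat 96.1569.
Field: 241.1993/20 → 12 → M, 96.1569/10 → 9 → J; chars MJ.
Square: 1.1993/2 → 0, 6.1569/1 → 6; chars 06.
Subsquare: 1.1993/0.0833333 → 14 → o, 0.1569/0.0416667 → 3 → d; chars od.

MJ06od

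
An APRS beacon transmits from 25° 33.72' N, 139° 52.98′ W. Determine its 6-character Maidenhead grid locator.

Shift to the Maidenhead origin (180°W, 90°S): lon 40.1170, lat 115.5620.
Field: 40.1170/20 → 2 → C, 115.5620/10 → 11 → L; chars CL.
Square: 0.1170/2 → 0, 5.5620/1 → 5; chars 05.
Subsquare: 0.1170/0.0833333 → 1 → b, 0.5620/0.0416667 → 13 → n; chars bn.

CL05bn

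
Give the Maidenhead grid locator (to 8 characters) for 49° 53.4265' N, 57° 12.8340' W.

GN19jv43

Add 180° to longitude and 90° to latitude: 122.78610, 139.89044.
Field: 122.78610/20 → 6 → G, 139.89044/10 → 13 → N; chars GN.
Square: 2.78610/2 → 1, 9.89044/1 → 9; chars 19.
Subsquare: 0.78610/0.0833333 → 9 → j, 0.89044/0.0416667 → 21 → v; chars jv.
Extended square: 0.03610/0.00833333 → 4, 0.01544/0.00416667 → 3; chars 43.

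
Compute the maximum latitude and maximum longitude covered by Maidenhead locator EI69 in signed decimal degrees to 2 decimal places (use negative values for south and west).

Field E=4, I=8: +4·20° lon, +8·10° lat → SW at lon -100°, lat -10°.
Square 6, 9: +6·2° lon, +9·1° lat → SW at lon -88°, lat -1°.
Cell spans 2° lon × 1° lat. NE corner is SW corner plus one full cell.
latitude 0.00, longitude -86.00.

0.00, -86.00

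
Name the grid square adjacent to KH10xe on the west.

KH10we

Longitude subsquare x = 23; −1 → 22 = w.
The latitude characters are unchanged.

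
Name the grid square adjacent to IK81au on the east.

IK81bu

Longitude subsquare a = 0; +1 → 1 = b.
The latitude characters are unchanged.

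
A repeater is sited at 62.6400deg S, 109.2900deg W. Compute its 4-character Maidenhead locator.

DC57

Add 180° to longitude and 90° to latitude: 70.71, 27.36.
Field (20°×10°, letters A–R): 70.71/20 → 3 → D, 27.36/10 → 2 → C; chars DC.
Square (2°×1°, digits 0–9): 10.71/2 → 5, 7.36/1 → 7; chars 57.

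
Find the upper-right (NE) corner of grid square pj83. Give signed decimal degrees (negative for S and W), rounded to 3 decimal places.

Field P=15, J=9: +15·20° lon, +9·10° lat → SW at lon 120°, lat 0°.
Square 8, 3: +8·2° lon, +3·1° lat → SW at lon 136°, lat 3°.
Cell spans 2° lon × 1° lat. NE corner is SW corner plus one full cell.
latitude 4.000, longitude 138.000.

4.000, 138.000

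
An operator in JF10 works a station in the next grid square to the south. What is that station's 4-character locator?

JE19

Latitude square 0; −1 → -1, wraps to 9, carry into field.
Latitude field F = 5; −1 → 4 = E.
The longitude characters are unchanged.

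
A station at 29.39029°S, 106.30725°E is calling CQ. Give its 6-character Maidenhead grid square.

Shift to the Maidenhead origin (180°W, 90°S): lon 286.3073, lat 60.6097.
Field: 286.3073/20 → 14 → O, 60.6097/10 → 6 → G; chars OG.
Square: 6.3073/2 → 3, 0.6097/1 → 0; chars 30.
Subsquare: 0.3073/0.0833333 → 3 → d, 0.6097/0.0416667 → 14 → o; chars do.

OG30do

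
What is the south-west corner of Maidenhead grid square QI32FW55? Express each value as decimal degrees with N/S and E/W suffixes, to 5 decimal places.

7.06250° S, 146.45833° E

Field Q=16, I=8: +16·20° lon, +8·10° lat → SW at lon 140°, lat -10°.
Square 3, 2: +3·2° lon, +2·1° lat → SW at lon 146°, lat -8°.
Subsquare f=5, w=22: +5·0.0833333° lon, +22·0.0416667° lat → SW at lon 146.417°, lat -7.08333°.
Extended square 5, 5: +5·0.00833333° lon, +5·0.00416667° lat → SW at lon 146.458°, lat -7.0625°.
latitude 7.06250° S, longitude 146.45833° E.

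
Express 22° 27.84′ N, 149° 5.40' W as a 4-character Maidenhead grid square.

Offset from 180°W / 90°S: lon 30.91°, lat 112.46°.
Field: 30.91/20 → 1 → B, 112.46/10 → 11 → L; chars BL.
Square: 10.91/2 → 5, 2.46/1 → 2; chars 52.

BL52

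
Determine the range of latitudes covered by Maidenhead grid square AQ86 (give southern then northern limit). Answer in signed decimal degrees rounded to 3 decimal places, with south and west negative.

Field A=0, Q=16: +0·20° lon, +16·10° lat → SW at lon -180°, lat 70°.
Square 8, 6: +8·2° lon, +6·1° lat → SW at lon -164°, lat 76°.
Cell spans 2° lon × 1° lat.
south 76.000, north 77.000.

76.000, 77.000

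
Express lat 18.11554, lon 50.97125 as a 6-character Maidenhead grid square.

LK58lc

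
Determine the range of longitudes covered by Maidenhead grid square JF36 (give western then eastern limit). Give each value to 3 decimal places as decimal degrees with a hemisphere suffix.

Field J=9, F=5: +9·20° lon, +5·10° lat → SW at lon 0°, lat -40°.
Square 3, 6: +3·2° lon, +6·1° lat → SW at lon 6°, lat -34°.
Cell spans 2° lon × 1° lat.
west 6.000° E, east 8.000° E.

6.000° E, 8.000° E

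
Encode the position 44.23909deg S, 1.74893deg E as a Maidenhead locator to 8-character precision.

JE05us92

Shift to the Maidenhead origin (180°W, 90°S): lon 181.74893, lat 45.76091.
Field: 181.74893/20 → 9 → J, 45.76091/10 → 4 → E; chars JE.
Square: 1.74893/2 → 0, 5.76091/1 → 5; chars 05.
Subsquare: 1.74893/0.0833333 → 20 → u, 0.76091/0.0416667 → 18 → s; chars us.
Extended square: 0.08226/0.00833333 → 9, 0.01091/0.00416667 → 2; chars 92.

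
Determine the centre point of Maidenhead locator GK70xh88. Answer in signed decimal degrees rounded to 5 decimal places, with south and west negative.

Field G=6, K=10: +6·20° lon, +10·10° lat → SW at lon -60°, lat 10°.
Square 7, 0: +7·2° lon, +0·1° lat → SW at lon -46°, lat 10°.
Subsquare x=23, h=7: +23·0.0833333° lon, +7·0.0416667° lat → SW at lon -44.0833°, lat 10.2917°.
Extended square 8, 8: +8·0.00833333° lon, +8·0.00416667° lat → SW at lon -44.0167°, lat 10.325°.
Cell spans 0.00833333° lon × 0.00416667° lat. Centre is SW corner plus half of each.
latitude 10.32708, longitude -44.01250.

10.32708, -44.01250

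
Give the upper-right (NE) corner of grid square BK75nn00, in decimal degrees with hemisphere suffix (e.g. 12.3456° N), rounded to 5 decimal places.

Field B=1, K=10: +1·20° lon, +10·10° lat → SW at lon -160°, lat 10°.
Square 7, 5: +7·2° lon, +5·1° lat → SW at lon -146°, lat 15°.
Subsquare n=13, n=13: +13·0.0833333° lon, +13·0.0416667° lat → SW at lon -144.917°, lat 15.5417°.
Extended square 0, 0: +0·0.00833333° lon, +0·0.00416667° lat → SW at lon -144.917°, lat 15.5417°.
Cell spans 0.00833333° lon × 0.00416667° lat. NE corner is SW corner plus one full cell.
latitude 15.54583° N, longitude 144.90833° W.

15.54583° N, 144.90833° W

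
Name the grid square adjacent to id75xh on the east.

Longitude subsquare x = 23; +1 → 24, wraps to 0 = a, carry into square.
Longitude square 7; +1 → 8.
The latitude characters are unchanged.

ID85ah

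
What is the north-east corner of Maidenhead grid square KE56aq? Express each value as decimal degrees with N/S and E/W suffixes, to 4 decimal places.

43.2917° S, 30.0833° E

Field K=10, E=4: +10·20° lon, +4·10° lat → SW at lon 20°, lat -50°.
Square 5, 6: +5·2° lon, +6·1° lat → SW at lon 30°, lat -44°.
Subsquare a=0, q=16: +0·0.0833333° lon, +16·0.0416667° lat → SW at lon 30°, lat -43.3333°.
Cell spans 0.0833333° lon × 0.0416667° lat. NE corner is SW corner plus one full cell.
latitude 43.2917° S, longitude 30.0833° E.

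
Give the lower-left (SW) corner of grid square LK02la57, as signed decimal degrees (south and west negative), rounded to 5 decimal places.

Field L=11, K=10: +11·20° lon, +10·10° lat → SW at lon 40°, lat 10°.
Square 0, 2: +0·2° lon, +2·1° lat → SW at lon 40°, lat 12°.
Subsquare l=11, a=0: +11·0.0833333° lon, +0·0.0416667° lat → SW at lon 40.9167°, lat 12°.
Extended square 5, 7: +5·0.00833333° lon, +7·0.00416667° lat → SW at lon 40.9583°, lat 12.0292°.
latitude 12.02917, longitude 40.95833.

12.02917, 40.95833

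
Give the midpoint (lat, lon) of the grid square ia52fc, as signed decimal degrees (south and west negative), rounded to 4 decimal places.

Field I=8, A=0: +8·20° lon, +0·10° lat → SW at lon -20°, lat -90°.
Square 5, 2: +5·2° lon, +2·1° lat → SW at lon -10°, lat -88°.
Subsquare f=5, c=2: +5·0.0833333° lon, +2·0.0416667° lat → SW at lon -9.58333°, lat -87.9167°.
Cell spans 0.0833333° lon × 0.0416667° lat. Centre is SW corner plus half of each.
latitude -87.8958, longitude -9.5417.

-87.8958, -9.5417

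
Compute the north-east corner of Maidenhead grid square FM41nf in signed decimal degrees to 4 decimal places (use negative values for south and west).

31.2500, -70.8333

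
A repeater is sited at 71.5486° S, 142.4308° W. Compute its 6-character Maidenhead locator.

Add 180° to longitude and 90° to latitude: 37.5692, 18.4514.
Field (20°×10°, letters A–R): 37.5692/20 → 1 → B, 18.4514/10 → 1 → B; chars BB.
Square (2°×1°, digits 0–9): 17.5692/2 → 8, 8.4514/1 → 8; chars 88.
Subsquare (5′×2.5′, letters a–x): 1.5692/0.0833333 → 18 → s, 0.4514/0.0416667 → 10 → k; chars sk.

BB88sk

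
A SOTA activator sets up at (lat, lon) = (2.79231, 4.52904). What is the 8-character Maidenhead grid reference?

JJ22gt30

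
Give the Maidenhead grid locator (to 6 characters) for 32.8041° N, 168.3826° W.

AM52tt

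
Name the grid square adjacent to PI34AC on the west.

Longitude subsquare a = 0; −1 → -1, wraps to 23 = x, carry into square.
Longitude square 3; −1 → 2.
The latitude characters are unchanged.

PI24xc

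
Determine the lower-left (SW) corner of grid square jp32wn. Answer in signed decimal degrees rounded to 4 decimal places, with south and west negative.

62.5417, 7.8333

Field J=9, P=15: +9·20° lon, +15·10° lat → SW at lon 0°, lat 60°.
Square 3, 2: +3·2° lon, +2·1° lat → SW at lon 6°, lat 62°.
Subsquare w=22, n=13: +22·0.0833333° lon, +13·0.0416667° lat → SW at lon 7.83333°, lat 62.5417°.
latitude 62.5417, longitude 7.8333.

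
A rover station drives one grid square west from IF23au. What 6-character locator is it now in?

IF13xu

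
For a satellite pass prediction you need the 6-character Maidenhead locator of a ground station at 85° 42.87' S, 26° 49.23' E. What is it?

KA34jg

Add 180° to longitude and 90° to latitude: 206.8205, 4.2855.
Field: lon ⌊206.8205/20⌋ = 10 → K; lat ⌊4.2855/10⌋ = 0 → A.
Square: lon ⌊6.8205/2⌋ = 3; lat ⌊4.2855/1⌋ = 4.
Subsquare: lon ⌊0.8205/0.0833333⌋ = 9 → j; lat ⌊0.2855/0.0416667⌋ = 6 → g.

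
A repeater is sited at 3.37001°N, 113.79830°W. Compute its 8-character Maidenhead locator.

Add 180° to longitude and 90° to latitude: 66.20170, 93.37001.
Field: 66.20170/20 → 3 → D, 93.37001/10 → 9 → J; chars DJ.
Square: 6.20170/2 → 3, 3.37001/1 → 3; chars 33.
Subsquare: 0.20170/0.0833333 → 2 → c, 0.37001/0.0416667 → 8 → i; chars ci.
Extended square: 0.03503/0.00833333 → 4, 0.03668/0.00416667 → 8; chars 48.

DJ33ci48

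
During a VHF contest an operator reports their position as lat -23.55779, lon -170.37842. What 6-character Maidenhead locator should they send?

Offset from 180°W / 90°S: lon 9.6216°, lat 66.4422°.
Field (20°×10°, letters A–R): 9.6216/20 → 0 → A, 66.4422/10 → 6 → G; chars AG.
Square (2°×1°, digits 0–9): 9.6216/2 → 4, 6.4422/1 → 6; chars 46.
Subsquare (5′×2.5′, letters a–x): 1.6216/0.0833333 → 19 → t, 0.4422/0.0416667 → 10 → k; chars tk.

AG46tk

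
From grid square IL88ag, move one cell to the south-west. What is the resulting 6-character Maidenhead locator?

IL78xf

Longitude subsquare a = 0; −1 → -1, wraps to 23 = x, carry into square.
Longitude square 8; −1 → 7.
Latitude subsquare g = 6; −1 → 5 = f.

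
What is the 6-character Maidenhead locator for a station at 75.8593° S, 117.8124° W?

Offset from 180°W / 90°S: lon 62.1876°, lat 14.1407°.
Field: lon ⌊62.1876/20⌋ = 3 → D; lat ⌊14.1407/10⌋ = 1 → B.
Square: lon ⌊2.1876/2⌋ = 1; lat ⌊4.1407/1⌋ = 4.
Subsquare: lon ⌊0.1876/0.0833333⌋ = 2 → c; lat ⌊0.1407/0.0416667⌋ = 3 → d.

DB14cd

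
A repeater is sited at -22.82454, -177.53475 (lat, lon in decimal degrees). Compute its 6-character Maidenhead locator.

AG17fe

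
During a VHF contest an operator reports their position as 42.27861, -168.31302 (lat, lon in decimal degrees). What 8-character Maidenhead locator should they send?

Add 180° to longitude and 90° to latitude: 11.68698, 132.27861.
Field: 11.68698/20 → 0 → A, 132.27861/10 → 13 → N; chars AN.
Square: 11.68698/2 → 5, 2.27861/1 → 2; chars 52.
Subsquare: 1.68698/0.0833333 → 20 → u, 0.27861/0.0416667 → 6 → g; chars ug.
Extended square: 0.02031/0.00833333 → 2, 0.02861/0.00416667 → 6; chars 26.

AN52ug26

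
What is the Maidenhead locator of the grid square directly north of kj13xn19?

KJ13xo10

Latitude extended square 9; +1 → 10, wraps to 0, carry into subsquare.
Latitude subsquare n = 13; +1 → 14 = o.
The longitude characters are unchanged.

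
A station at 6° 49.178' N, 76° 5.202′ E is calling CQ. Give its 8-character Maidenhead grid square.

MJ86bt06

Shift to the Maidenhead origin (180°W, 90°S): lon 256.08670, lat 96.81963.
Field (20°×10°, letters A–R): lon ⌊256.08670/20⌋ = 12 → M; lat ⌊96.81963/10⌋ = 9 → J.
Square (2°×1°, digits 0–9): lon ⌊16.08670/2⌋ = 8; lat ⌊6.81963/1⌋ = 6.
Subsquare (5′×2.5′, letters a–x): lon ⌊0.08670/0.0833333⌋ = 1 → b; lat ⌊0.81963/0.0416667⌋ = 19 → t.
Extended square (30″×15″, digits 0–9): lon ⌊0.00337/0.00833333⌋ = 0; lat ⌊0.02797/0.00416667⌋ = 6.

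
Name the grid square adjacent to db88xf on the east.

Longitude subsquare x = 23; +1 → 24, wraps to 0 = a, carry into square.
Longitude square 8; +1 → 9.
The latitude characters are unchanged.

DB98af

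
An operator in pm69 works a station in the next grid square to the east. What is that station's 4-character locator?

Longitude square 6; +1 → 7.
The latitude characters are unchanged.

PM79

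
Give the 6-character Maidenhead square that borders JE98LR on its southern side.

JE98lq

Latitude subsquare r = 17; −1 → 16 = q.
The longitude characters are unchanged.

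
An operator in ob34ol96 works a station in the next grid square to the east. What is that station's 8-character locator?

Longitude extended square 9; +1 → 10, wraps to 0, carry into subsquare.
Longitude subsquare o = 14; +1 → 15 = p.
The latitude characters are unchanged.

OB34pl06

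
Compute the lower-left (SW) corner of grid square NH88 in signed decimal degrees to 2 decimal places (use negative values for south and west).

-12.00, 96.00

Field N=13, H=7: +13·20° lon, +7·10° lat → SW at lon 80°, lat -20°.
Square 8, 8: +8·2° lon, +8·1° lat → SW at lon 96°, lat -12°.
latitude -12.00, longitude 96.00.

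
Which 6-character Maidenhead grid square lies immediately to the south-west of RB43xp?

Longitude subsquare x = 23; −1 → 22 = w.
Latitude subsquare p = 15; −1 → 14 = o.

RB43wo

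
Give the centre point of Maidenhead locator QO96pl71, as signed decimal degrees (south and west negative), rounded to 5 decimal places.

56.46458, 159.31250

Field Q=16, O=14: +16·20° lon, +14·10° lat → SW at lon 140°, lat 50°.
Square 9, 6: +9·2° lon, +6·1° lat → SW at lon 158°, lat 56°.
Subsquare p=15, l=11: +15·0.0833333° lon, +11·0.0416667° lat → SW at lon 159.25°, lat 56.4583°.
Extended square 7, 1: +7·0.00833333° lon, +1·0.00416667° lat → SW at lon 159.308°, lat 56.4625°.
Cell spans 0.00833333° lon × 0.00416667° lat. Centre is SW corner plus half of each.
latitude 56.46458, longitude 159.31250.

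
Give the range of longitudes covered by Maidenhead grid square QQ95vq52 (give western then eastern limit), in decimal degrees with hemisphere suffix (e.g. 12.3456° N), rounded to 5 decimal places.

Field Q=16, Q=16: +16·20° lon, +16·10° lat → SW at lon 140°, lat 70°.
Square 9, 5: +9·2° lon, +5·1° lat → SW at lon 158°, lat 75°.
Subsquare v=21, q=16: +21·0.0833333° lon, +16·0.0416667° lat → SW at lon 159.75°, lat 75.6667°.
Extended square 5, 2: +5·0.00833333° lon, +2·0.00416667° lat → SW at lon 159.792°, lat 75.675°.
Cell spans 0.00833333° lon × 0.00416667° lat.
west 159.79167° E, east 159.80000° E.

159.79167° E, 159.80000° E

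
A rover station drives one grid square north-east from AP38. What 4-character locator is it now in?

AP49

Longitude square 3; +1 → 4.
Latitude square 8; +1 → 9.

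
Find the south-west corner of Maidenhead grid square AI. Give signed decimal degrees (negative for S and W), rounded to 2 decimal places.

-10.00, -180.00

Field A=0, I=8: +0·20° lon, +8·10° lat → SW at lon -180°, lat -10°.
latitude -10.00, longitude -180.00.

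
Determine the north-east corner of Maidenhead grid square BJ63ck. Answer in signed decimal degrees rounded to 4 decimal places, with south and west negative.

3.4583, -147.7500

Field B=1, J=9: +1·20° lon, +9·10° lat → SW at lon -160°, lat 0°.
Square 6, 3: +6·2° lon, +3·1° lat → SW at lon -148°, lat 3°.
Subsquare c=2, k=10: +2·0.0833333° lon, +10·0.0416667° lat → SW at lon -147.833°, lat 3.41667°.
Cell spans 0.0833333° lon × 0.0416667° lat. NE corner is SW corner plus one full cell.
latitude 3.4583, longitude -147.7500.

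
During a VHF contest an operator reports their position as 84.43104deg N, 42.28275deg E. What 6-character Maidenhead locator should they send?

Add 180° to longitude and 90° to latitude: 222.2827, 174.4310.
Field (20°×10°, letters A–R): lon ⌊222.2827/20⌋ = 11 → L; lat ⌊174.4310/10⌋ = 17 → R.
Square (2°×1°, digits 0–9): lon ⌊2.2827/2⌋ = 1; lat ⌊4.4310/1⌋ = 4.
Subsquare (5′×2.5′, letters a–x): lon ⌊0.2827/0.0833333⌋ = 3 → d; lat ⌊0.4310/0.0416667⌋ = 10 → k.

LR14dk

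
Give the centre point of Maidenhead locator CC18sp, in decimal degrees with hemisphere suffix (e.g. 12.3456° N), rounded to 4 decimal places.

61.3542° S, 136.4583° W

Field C=2, C=2: +2·20° lon, +2·10° lat → SW at lon -140°, lat -70°.
Square 1, 8: +1·2° lon, +8·1° lat → SW at lon -138°, lat -62°.
Subsquare s=18, p=15: +18·0.0833333° lon, +15·0.0416667° lat → SW at lon -136.5°, lat -61.375°.
Cell spans 0.0833333° lon × 0.0416667° lat. Centre is SW corner plus half of each.
latitude 61.3542° S, longitude 136.4583° W.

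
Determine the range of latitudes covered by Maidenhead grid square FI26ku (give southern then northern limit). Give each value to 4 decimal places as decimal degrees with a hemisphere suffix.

3.1667° S, 3.1250° S

Field F=5, I=8: +5·20° lon, +8·10° lat → SW at lon -80°, lat -10°.
Square 2, 6: +2·2° lon, +6·1° lat → SW at lon -76°, lat -4°.
Subsquare k=10, u=20: +10·0.0833333° lon, +20·0.0416667° lat → SW at lon -75.1667°, lat -3.16667°.
Cell spans 0.0833333° lon × 0.0416667° lat.
south 3.1667° S, north 3.1250° S.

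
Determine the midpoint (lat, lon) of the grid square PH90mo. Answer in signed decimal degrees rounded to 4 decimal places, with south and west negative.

-19.3958, 139.0417

Field P=15, H=7: +15·20° lon, +7·10° lat → SW at lon 120°, lat -20°.
Square 9, 0: +9·2° lon, +0·1° lat → SW at lon 138°, lat -20°.
Subsquare m=12, o=14: +12·0.0833333° lon, +14·0.0416667° lat → SW at lon 139°, lat -19.4167°.
Cell spans 0.0833333° lon × 0.0416667° lat. Centre is SW corner plus half of each.
latitude -19.3958, longitude 139.0417.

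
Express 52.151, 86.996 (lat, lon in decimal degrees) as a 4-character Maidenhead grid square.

NO32

Shift to the Maidenhead origin (180°W, 90°S): lon 267.00, lat 142.15.
Field: lon ⌊267.00/20⌋ = 13 → N; lat ⌊142.15/10⌋ = 14 → O.
Square: lon ⌊7.00/2⌋ = 3; lat ⌊2.15/1⌋ = 2.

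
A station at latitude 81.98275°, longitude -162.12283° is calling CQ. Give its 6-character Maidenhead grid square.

Shift to the Maidenhead origin (180°W, 90°S): lon 17.8772, lat 171.9828.
Field: 17.8772/20 → 0 → A, 171.9828/10 → 17 → R; chars AR.
Square: 17.8772/2 → 8, 1.9828/1 → 1; chars 81.
Subsquare: 1.8772/0.0833333 → 22 → w, 0.9828/0.0416667 → 23 → x; chars wx.

AR81wx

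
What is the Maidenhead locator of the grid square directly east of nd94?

OD04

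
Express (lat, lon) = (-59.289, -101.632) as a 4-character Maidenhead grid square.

Offset from 180°W / 90°S: lon 78.37°, lat 30.71°.
Field (20°×10°, letters A–R): 78.37/20 → 3 → D, 30.71/10 → 3 → D; chars DD.
Square (2°×1°, digits 0–9): 18.37/2 → 9, 0.71/1 → 0; chars 90.

DD90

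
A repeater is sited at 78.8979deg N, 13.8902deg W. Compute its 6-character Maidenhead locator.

Shift to the Maidenhead origin (180°W, 90°S): lon 166.1098, lat 168.8979.
Field: 166.1098/20 → 8 → I, 168.8979/10 → 16 → Q; chars IQ.
Square: 6.1098/2 → 3, 8.8979/1 → 8; chars 38.
Subsquare: 0.1098/0.0833333 → 1 → b, 0.8979/0.0416667 → 21 → v; chars bv.

IQ38bv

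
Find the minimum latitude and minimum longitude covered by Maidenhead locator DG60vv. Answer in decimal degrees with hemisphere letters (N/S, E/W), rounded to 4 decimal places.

Field D=3, G=6: +3·20° lon, +6·10° lat → SW at lon -120°, lat -30°.
Square 6, 0: +6·2° lon, +0·1° lat → SW at lon -108°, lat -30°.
Subsquare v=21, v=21: +21·0.0833333° lon, +21·0.0416667° lat → SW at lon -106.25°, lat -29.125°.
latitude 29.1250° S, longitude 106.2500° W.

29.1250° S, 106.2500° W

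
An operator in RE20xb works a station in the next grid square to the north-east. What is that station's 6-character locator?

RE30ac

Longitude subsquare x = 23; +1 → 24, wraps to 0 = a, carry into square.
Longitude square 2; +1 → 3.
Latitude subsquare b = 1; +1 → 2 = c.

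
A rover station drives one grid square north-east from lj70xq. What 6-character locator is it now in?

LJ80ar

Longitude subsquare x = 23; +1 → 24, wraps to 0 = a, carry into square.
Longitude square 7; +1 → 8.
Latitude subsquare q = 16; +1 → 17 = r.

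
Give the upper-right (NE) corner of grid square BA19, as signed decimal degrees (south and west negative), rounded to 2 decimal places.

Field B=1, A=0: +1·20° lon, +0·10° lat → SW at lon -160°, lat -90°.
Square 1, 9: +1·2° lon, +9·1° lat → SW at lon -158°, lat -81°.
Cell spans 2° lon × 1° lat. NE corner is SW corner plus one full cell.
latitude -80.00, longitude -156.00.

-80.00, -156.00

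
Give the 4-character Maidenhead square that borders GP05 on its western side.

Longitude square 0; −1 → -1, wraps to 9, carry into field.
Longitude field G = 6; −1 → 5 = F.
The latitude characters are unchanged.

FP95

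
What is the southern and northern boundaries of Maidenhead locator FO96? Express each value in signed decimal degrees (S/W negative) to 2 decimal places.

Field F=5, O=14: +5·20° lon, +14·10° lat → SW at lon -80°, lat 50°.
Square 9, 6: +9·2° lon, +6·1° lat → SW at lon -62°, lat 56°.
Cell spans 2° lon × 1° lat.
south 56.00, north 57.00.

56.00, 57.00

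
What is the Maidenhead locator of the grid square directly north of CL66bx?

Latitude subsquare x = 23; +1 → 24, wraps to 0 = a, carry into square.
Latitude square 6; +1 → 7.
The longitude characters are unchanged.

CL67ba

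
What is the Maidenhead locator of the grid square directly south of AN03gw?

AN03gv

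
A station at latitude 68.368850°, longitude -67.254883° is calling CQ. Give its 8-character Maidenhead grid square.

Shift to the Maidenhead origin (180°W, 90°S): lon 112.74512, lat 158.36885.
Field (20°×10°, letters A–R): lon ⌊112.74512/20⌋ = 5 → F; lat ⌊158.36885/10⌋ = 15 → P.
Square (2°×1°, digits 0–9): lon ⌊12.74512/2⌋ = 6; lat ⌊8.36885/1⌋ = 8.
Subsquare (5′×2.5′, letters a–x): lon ⌊0.74512/0.0833333⌋ = 8 → i; lat ⌊0.36885/0.0416667⌋ = 8 → i.
Extended square (30″×15″, digits 0–9): lon ⌊0.07845/0.00833333⌋ = 9; lat ⌊0.03552/0.00416667⌋ = 8.

FP68ii98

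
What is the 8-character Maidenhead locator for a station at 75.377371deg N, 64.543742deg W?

FQ75rj40

Add 180° to longitude and 90° to latitude: 115.45626, 165.37737.
Field: lon ⌊115.45626/20⌋ = 5 → F; lat ⌊165.37737/10⌋ = 16 → Q.
Square: lon ⌊15.45626/2⌋ = 7; lat ⌊5.37737/1⌋ = 5.
Subsquare: lon ⌊1.45626/0.0833333⌋ = 17 → r; lat ⌊0.37737/0.0416667⌋ = 9 → j.
Extended square: lon ⌊0.03959/0.00833333⌋ = 4; lat ⌊0.00237/0.00416667⌋ = 0.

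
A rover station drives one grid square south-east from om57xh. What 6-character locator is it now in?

OM67ag

Longitude subsquare x = 23; +1 → 24, wraps to 0 = a, carry into square.
Longitude square 5; +1 → 6.
Latitude subsquare h = 7; −1 → 6 = g.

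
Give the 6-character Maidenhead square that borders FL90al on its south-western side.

FL80xk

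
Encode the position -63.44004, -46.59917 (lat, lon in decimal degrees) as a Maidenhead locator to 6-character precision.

GC66qn

Offset from 180°W / 90°S: lon 133.4008°, lat 26.5600°.
Field: 133.4008/20 → 6 → G, 26.5600/10 → 2 → C; chars GC.
Square: 13.4008/2 → 6, 6.5600/1 → 6; chars 66.
Subsquare: 1.4008/0.0833333 → 16 → q, 0.5600/0.0416667 → 13 → n; chars qn.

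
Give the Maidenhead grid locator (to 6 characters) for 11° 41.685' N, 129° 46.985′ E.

Offset from 180°W / 90°S: lon 309.7831°, lat 101.6947°.
Field: 309.7831/20 → 15 → P, 101.6947/10 → 10 → K; chars PK.
Square: 9.7831/2 → 4, 1.6947/1 → 1; chars 41.
Subsquare: 1.7831/0.0833333 → 21 → v, 0.6947/0.0416667 → 16 → q; chars vq.

PK41vq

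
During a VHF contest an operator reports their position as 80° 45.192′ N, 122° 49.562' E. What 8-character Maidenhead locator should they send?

PR10js90

Add 180° to longitude and 90° to latitude: 302.82603, 170.75320.
Field (20°×10°, letters A–R): 302.82603/20 → 15 → P, 170.75320/10 → 17 → R; chars PR.
Square (2°×1°, digits 0–9): 2.82603/2 → 1, 0.75320/1 → 0; chars 10.
Subsquare (5′×2.5′, letters a–x): 0.82603/0.0833333 → 9 → j, 0.75320/0.0416667 → 18 → s; chars js.
Extended square (30″×15″, digits 0–9): 0.07603/0.00833333 → 9, 0.00320/0.00416667 → 0; chars 90.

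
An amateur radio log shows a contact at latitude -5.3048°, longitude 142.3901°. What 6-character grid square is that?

Shift to the Maidenhead origin (180°W, 90°S): lon 322.3901, lat 84.6952.
Field: lon ⌊322.3901/20⌋ = 16 → Q; lat ⌊84.6952/10⌋ = 8 → I.
Square: lon ⌊2.3901/2⌋ = 1; lat ⌊4.6952/1⌋ = 4.
Subsquare: lon ⌊0.3901/0.0833333⌋ = 4 → e; lat ⌊0.6952/0.0416667⌋ = 16 → q.

QI14eq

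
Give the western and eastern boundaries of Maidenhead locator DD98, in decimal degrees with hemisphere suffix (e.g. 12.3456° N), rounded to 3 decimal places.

102.000° W, 100.000° W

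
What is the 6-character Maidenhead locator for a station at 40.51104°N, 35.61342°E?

Shift to the Maidenhead origin (180°W, 90°S): lon 215.6134, lat 130.5110.
Field (20°×10°, letters A–R): lon ⌊215.6134/20⌋ = 10 → K; lat ⌊130.5110/10⌋ = 13 → N.
Square (2°×1°, digits 0–9): lon ⌊15.6134/2⌋ = 7; lat ⌊0.5110/1⌋ = 0.
Subsquare (5′×2.5′, letters a–x): lon ⌊1.6134/0.0833333⌋ = 19 → t; lat ⌊0.5110/0.0416667⌋ = 12 → m.

KN70tm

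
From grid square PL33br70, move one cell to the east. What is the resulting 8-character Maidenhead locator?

PL33br80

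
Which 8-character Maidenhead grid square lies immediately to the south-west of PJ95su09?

Longitude extended square 0; −1 → -1, wraps to 9, carry into subsquare.
Longitude subsquare s = 18; −1 → 17 = r.
Latitude extended square 9; −1 → 8.

PJ95ru98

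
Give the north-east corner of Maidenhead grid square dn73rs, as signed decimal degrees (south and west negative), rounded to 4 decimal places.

43.7917, -104.5000

Field D=3, N=13: +3·20° lon, +13·10° lat → SW at lon -120°, lat 40°.
Square 7, 3: +7·2° lon, +3·1° lat → SW at lon -106°, lat 43°.
Subsquare r=17, s=18: +17·0.0833333° lon, +18·0.0416667° lat → SW at lon -104.583°, lat 43.75°.
Cell spans 0.0833333° lon × 0.0416667° lat. NE corner is SW corner plus one full cell.
latitude 43.7917, longitude -104.5000.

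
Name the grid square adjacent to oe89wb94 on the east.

OE89xb04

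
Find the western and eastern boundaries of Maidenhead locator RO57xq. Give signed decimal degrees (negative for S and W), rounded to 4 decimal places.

Field R=17, O=14: +17·20° lon, +14·10° lat → SW at lon 160°, lat 50°.
Square 5, 7: +5·2° lon, +7·1° lat → SW at lon 170°, lat 57°.
Subsquare x=23, q=16: +23·0.0833333° lon, +16·0.0416667° lat → SW at lon 171.917°, lat 57.6667°.
Cell spans 0.0833333° lon × 0.0416667° lat.
west 171.9167, east 172.0000.

171.9167, 172.0000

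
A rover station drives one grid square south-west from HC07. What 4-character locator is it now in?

Longitude square 0; −1 → -1, wraps to 9, carry into field.
Longitude field H = 7; −1 → 6 = G.
Latitude square 7; −1 → 6.

GC96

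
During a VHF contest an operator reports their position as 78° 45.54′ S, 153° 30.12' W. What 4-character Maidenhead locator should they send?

BB31

Shift to the Maidenhead origin (180°W, 90°S): lon 26.50, lat 11.24.
Field: 26.50/20 → 1 → B, 11.24/10 → 1 → B; chars BB.
Square: 6.50/2 → 3, 1.24/1 → 1; chars 31.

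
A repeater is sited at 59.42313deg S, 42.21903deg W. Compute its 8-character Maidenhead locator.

GD80vn38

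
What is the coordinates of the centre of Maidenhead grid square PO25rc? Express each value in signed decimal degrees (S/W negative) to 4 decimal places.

55.1042, 125.4583

Field P=15, O=14: +15·20° lon, +14·10° lat → SW at lon 120°, lat 50°.
Square 2, 5: +2·2° lon, +5·1° lat → SW at lon 124°, lat 55°.
Subsquare r=17, c=2: +17·0.0833333° lon, +2·0.0416667° lat → SW at lon 125.417°, lat 55.0833°.
Cell spans 0.0833333° lon × 0.0416667° lat. Centre is SW corner plus half of each.
latitude 55.1042, longitude 125.4583.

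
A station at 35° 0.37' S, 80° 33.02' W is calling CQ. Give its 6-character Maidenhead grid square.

Shift to the Maidenhead origin (180°W, 90°S): lon 99.4497, lat 54.9938.
Field: lon ⌊99.4497/20⌋ = 4 → E; lat ⌊54.9938/10⌋ = 5 → F.
Square: lon ⌊19.4497/2⌋ = 9; lat ⌊4.9938/1⌋ = 4.
Subsquare: lon ⌊1.4497/0.0833333⌋ = 17 → r; lat ⌊0.9938/0.0416667⌋ = 23 → x.

EF94rx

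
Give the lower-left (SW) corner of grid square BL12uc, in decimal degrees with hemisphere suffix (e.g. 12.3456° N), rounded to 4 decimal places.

22.0833° N, 156.3333° W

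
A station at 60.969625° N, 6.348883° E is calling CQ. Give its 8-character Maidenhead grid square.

JP30ex12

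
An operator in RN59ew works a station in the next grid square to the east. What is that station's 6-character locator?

RN59fw

Longitude subsquare e = 4; +1 → 5 = f.
The latitude characters are unchanged.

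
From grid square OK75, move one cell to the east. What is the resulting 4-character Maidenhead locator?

Longitude square 7; +1 → 8.
The latitude characters are unchanged.

OK85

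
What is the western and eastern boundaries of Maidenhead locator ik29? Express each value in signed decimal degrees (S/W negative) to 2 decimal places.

-16.00, -14.00

Field I=8, K=10: +8·20° lon, +10·10° lat → SW at lon -20°, lat 10°.
Square 2, 9: +2·2° lon, +9·1° lat → SW at lon -16°, lat 19°.
Cell spans 2° lon × 1° lat.
west -16.00, east -14.00.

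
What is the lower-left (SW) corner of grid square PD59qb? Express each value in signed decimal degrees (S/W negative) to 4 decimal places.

Field P=15, D=3: +15·20° lon, +3·10° lat → SW at lon 120°, lat -60°.
Square 5, 9: +5·2° lon, +9·1° lat → SW at lon 130°, lat -51°.
Subsquare q=16, b=1: +16·0.0833333° lon, +1·0.0416667° lat → SW at lon 131.333°, lat -50.9583°.
latitude -50.9583, longitude 131.3333.

-50.9583, 131.3333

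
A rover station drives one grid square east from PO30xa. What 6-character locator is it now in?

Longitude subsquare x = 23; +1 → 24, wraps to 0 = a, carry into square.
Longitude square 3; +1 → 4.
The latitude characters are unchanged.

PO40aa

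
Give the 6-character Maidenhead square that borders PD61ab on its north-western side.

PD51xc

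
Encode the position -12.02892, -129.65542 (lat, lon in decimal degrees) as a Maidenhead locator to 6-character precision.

Add 180° to longitude and 90° to latitude: 50.3446, 77.9711.
Field: lon ⌊50.3446/20⌋ = 2 → C; lat ⌊77.9711/10⌋ = 7 → H.
Square: lon ⌊10.3446/2⌋ = 5; lat ⌊7.9711/1⌋ = 7.
Subsquare: lon ⌊0.3446/0.0833333⌋ = 4 → e; lat ⌊0.9711/0.0416667⌋ = 23 → x.

CH57ex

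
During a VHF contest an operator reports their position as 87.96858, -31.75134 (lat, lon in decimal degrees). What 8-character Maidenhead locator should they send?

HR47cx92

Add 180° to longitude and 90° to latitude: 148.24866, 177.96858.
Field: 148.24866/20 → 7 → H, 177.96858/10 → 17 → R; chars HR.
Square: 8.24866/2 → 4, 7.96858/1 → 7; chars 47.
Subsquare: 0.24866/0.0833333 → 2 → c, 0.96858/0.0416667 → 23 → x; chars cx.
Extended square: 0.08199/0.00833333 → 9, 0.01025/0.00416667 → 2; chars 92.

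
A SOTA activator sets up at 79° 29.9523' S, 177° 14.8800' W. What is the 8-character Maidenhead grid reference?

Add 180° to longitude and 90° to latitude: 2.75200, 10.50079.
Field: 2.75200/20 → 0 → A, 10.50079/10 → 1 → B; chars AB.
Square: 2.75200/2 → 1, 0.50079/1 → 0; chars 10.
Subsquare: 0.75200/0.0833333 → 9 → j, 0.50079/0.0416667 → 12 → m; chars jm.
Extended square: 0.00200/0.00833333 → 0, 0.00079/0.00416667 → 0; chars 00.

AB10jm00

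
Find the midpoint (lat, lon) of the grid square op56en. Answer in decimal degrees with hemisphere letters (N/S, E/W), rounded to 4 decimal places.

Field O=14, P=15: +14·20° lon, +15·10° lat → SW at lon 100°, lat 60°.
Square 5, 6: +5·2° lon, +6·1° lat → SW at lon 110°, lat 66°.
Subsquare e=4, n=13: +4·0.0833333° lon, +13·0.0416667° lat → SW at lon 110.333°, lat 66.5417°.
Cell spans 0.0833333° lon × 0.0416667° lat. Centre is SW corner plus half of each.
latitude 66.5625° N, longitude 110.3750° E.

66.5625° N, 110.3750° E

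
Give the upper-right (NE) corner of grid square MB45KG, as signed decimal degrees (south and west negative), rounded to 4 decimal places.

-74.7083, 68.9167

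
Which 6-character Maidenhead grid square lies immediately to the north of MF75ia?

MF75ib

Latitude subsquare a = 0; +1 → 1 = b.
The longitude characters are unchanged.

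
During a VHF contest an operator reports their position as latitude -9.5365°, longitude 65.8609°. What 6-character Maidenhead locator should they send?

Offset from 180°W / 90°S: lon 245.8609°, lat 80.4635°.
Field (20°×10°, letters A–R): 245.8609/20 → 12 → M, 80.4635/10 → 8 → I; chars MI.
Square (2°×1°, digits 0–9): 5.8609/2 → 2, 0.4635/1 → 0; chars 20.
Subsquare (5′×2.5′, letters a–x): 1.8609/0.0833333 → 22 → w, 0.4635/0.0416667 → 11 → l; chars wl.

MI20wl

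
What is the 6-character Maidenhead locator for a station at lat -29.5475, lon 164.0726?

Offset from 180°W / 90°S: lon 344.0726°, lat 60.4525°.
Field: lon ⌊344.0726/20⌋ = 17 → R; lat ⌊60.4525/10⌋ = 6 → G.
Square: lon ⌊4.0726/2⌋ = 2; lat ⌊0.4525/1⌋ = 0.
Subsquare: lon ⌊0.0726/0.0833333⌋ = 0 → a; lat ⌊0.4525/0.0416667⌋ = 10 → k.

RG20ak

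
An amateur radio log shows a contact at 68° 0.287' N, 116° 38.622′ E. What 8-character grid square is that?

OP88ha71

Add 180° to longitude and 90° to latitude: 296.64370, 158.00478.
Field: 296.64370/20 → 14 → O, 158.00478/10 → 15 → P; chars OP.
Square: 16.64370/2 → 8, 8.00478/1 → 8; chars 88.
Subsquare: 0.64370/0.0833333 → 7 → h, 0.00478/0.0416667 → 0 → a; chars ha.
Extended square: 0.06037/0.00833333 → 7, 0.00478/0.00416667 → 1; chars 71.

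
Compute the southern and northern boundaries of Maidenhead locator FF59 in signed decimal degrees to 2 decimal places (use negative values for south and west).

-31.00, -30.00

Field F=5, F=5: +5·20° lon, +5·10° lat → SW at lon -80°, lat -40°.
Square 5, 9: +5·2° lon, +9·1° lat → SW at lon -70°, lat -31°.
Cell spans 2° lon × 1° lat.
south -31.00, north -30.00.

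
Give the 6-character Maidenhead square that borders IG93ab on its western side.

IG83xb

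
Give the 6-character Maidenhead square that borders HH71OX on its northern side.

HH72oa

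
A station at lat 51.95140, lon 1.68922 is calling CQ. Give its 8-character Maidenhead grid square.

Offset from 180°W / 90°S: lon 181.68922°, lat 141.95140°.
Field: 181.68922/20 → 9 → J, 141.95140/10 → 14 → O; chars JO.
Square: 1.68922/2 → 0, 1.95140/1 → 1; chars 01.
Subsquare: 1.68922/0.0833333 → 20 → u, 0.95140/0.0416667 → 22 → w; chars uw.
Extended square: 0.02255/0.00833333 → 2, 0.03473/0.00416667 → 8; chars 28.

JO01uw28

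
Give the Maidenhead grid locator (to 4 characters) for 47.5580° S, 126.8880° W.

CE62

Shift to the Maidenhead origin (180°W, 90°S): lon 53.11, lat 42.44.
Field: 53.11/20 → 2 → C, 42.44/10 → 4 → E; chars CE.
Square: 13.11/2 → 6, 2.44/1 → 2; chars 62.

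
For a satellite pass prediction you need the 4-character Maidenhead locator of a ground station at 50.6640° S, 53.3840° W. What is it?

GD39

Add 180° to longitude and 90° to latitude: 126.62, 39.34.
Field (20°×10°, letters A–R): 126.62/20 → 6 → G, 39.34/10 → 3 → D; chars GD.
Square (2°×1°, digits 0–9): 6.62/2 → 3, 9.34/1 → 9; chars 39.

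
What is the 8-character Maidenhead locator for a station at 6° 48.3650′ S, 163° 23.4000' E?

RI13qe66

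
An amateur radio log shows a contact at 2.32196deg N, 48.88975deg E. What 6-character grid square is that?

LJ42kh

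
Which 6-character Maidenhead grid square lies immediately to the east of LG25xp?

Longitude subsquare x = 23; +1 → 24, wraps to 0 = a, carry into square.
Longitude square 2; +1 → 3.
The latitude characters are unchanged.

LG35ap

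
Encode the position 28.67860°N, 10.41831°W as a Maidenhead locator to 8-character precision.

IL48sq92

Shift to the Maidenhead origin (180°W, 90°S): lon 169.58169, lat 118.67860.
Field: 169.58169/20 → 8 → I, 118.67860/10 → 11 → L; chars IL.
Square: 9.58169/2 → 4, 8.67860/1 → 8; chars 48.
Subsquare: 1.58169/0.0833333 → 18 → s, 0.67860/0.0416667 → 16 → q; chars sq.
Extended square: 0.08169/0.00833333 → 9, 0.01193/0.00416667 → 2; chars 92.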